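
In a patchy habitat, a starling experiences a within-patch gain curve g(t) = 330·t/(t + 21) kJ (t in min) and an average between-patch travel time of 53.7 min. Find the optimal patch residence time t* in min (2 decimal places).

By the marginal value theorem, leave when the instantaneous gain rate g'(t) equals the habitat-wide average g(t)/(T + t).
g'(t) = 330·21/(t + 21)². Setting 330·21/(t+21)² = 330t/[(t+21)(53.7+t)] gives 21(53.7+t) = t(t+21), so t² = 21×53.7 = 1128.
t* = √1128 = 33.58 min.

33.58 min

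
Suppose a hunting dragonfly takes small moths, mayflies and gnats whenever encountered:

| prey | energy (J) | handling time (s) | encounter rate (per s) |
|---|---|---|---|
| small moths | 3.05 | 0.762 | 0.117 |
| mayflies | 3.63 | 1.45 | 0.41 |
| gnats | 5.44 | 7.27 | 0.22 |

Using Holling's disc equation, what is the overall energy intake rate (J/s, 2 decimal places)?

R = (0.117×3.05 + 0.41×3.63 + 0.22×5.44) / (1 + 0.117×0.762 + 0.41×1.45 + 0.22×7.27) = 3.042/3.283 = 0.9266 J/s.

0.93 J/s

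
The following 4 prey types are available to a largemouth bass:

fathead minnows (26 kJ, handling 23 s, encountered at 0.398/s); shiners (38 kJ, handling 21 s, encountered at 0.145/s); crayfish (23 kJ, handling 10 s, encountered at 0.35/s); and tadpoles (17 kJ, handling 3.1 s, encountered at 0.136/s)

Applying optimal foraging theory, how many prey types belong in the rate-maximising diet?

2

Rank by E/h (kJ/s): tadpoles 5.48, crayfish 2.3, shiners 1.81, fathead minnows 1.13. Include each in turn until the next type's E/h falls below the running intake rate.
Rate on top 1: 1.626. crayfish: 2.3 > 1.626 → include.
Rate on top 2: 2.105. shiners: 1.81 < 2.105 → exclude; stop.
Optimal diet: tadpoles, crayfish — 2 of 4 types.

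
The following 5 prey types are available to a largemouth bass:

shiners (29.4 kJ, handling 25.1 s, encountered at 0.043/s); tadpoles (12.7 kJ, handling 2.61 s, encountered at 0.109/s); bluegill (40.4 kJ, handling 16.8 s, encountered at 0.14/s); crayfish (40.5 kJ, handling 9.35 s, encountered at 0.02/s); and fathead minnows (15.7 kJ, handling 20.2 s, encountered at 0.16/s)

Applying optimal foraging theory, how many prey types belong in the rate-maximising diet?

3

Profitabilities (E/h, kJ/s): tadpoles 4.87, crayfish 4.33, bluegill 2.4, shiners 1.17, fathead minnows 0.777. Add prey in this order while the next type's profitability exceeds the intake rate on those already taken.
Rate on top 1: 1.078. crayfish: 4.33 > 1.078 → include.
Rate on top 2: 1.491. bluegill: 2.4 > 1.491 → include.
Rate on top 3: 2.053. shiners: 1.17 < 2.053 → exclude; stop.
Optimal diet: tadpoles, crayfish, bluegill — 3 of 5 types.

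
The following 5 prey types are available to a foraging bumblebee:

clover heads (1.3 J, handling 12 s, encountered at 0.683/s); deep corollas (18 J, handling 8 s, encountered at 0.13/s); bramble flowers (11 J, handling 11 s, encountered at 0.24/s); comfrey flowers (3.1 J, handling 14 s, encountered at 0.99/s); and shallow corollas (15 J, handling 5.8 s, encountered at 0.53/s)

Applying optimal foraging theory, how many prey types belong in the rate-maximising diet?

Rank by E/h (J/s): shallow corollas 2.59, deep corollas 2.25, bramble flowers 1, comfrey flowers 0.221, clover heads 0.108. Include each in turn until the next type's E/h falls below the running intake rate.
Rate on top 1: 1.951. deep corollas: 2.25 > 1.951 → include.
Rate on top 2: 2.012. bramble flowers: 1 < 2.012 → exclude; stop.
Optimal diet: shallow corollas, deep corollas — 2 of 5 types.

2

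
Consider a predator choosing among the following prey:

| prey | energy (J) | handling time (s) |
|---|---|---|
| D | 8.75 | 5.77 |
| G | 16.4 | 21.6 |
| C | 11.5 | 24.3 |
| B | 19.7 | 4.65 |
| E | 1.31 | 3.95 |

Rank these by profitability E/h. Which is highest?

B

In descending order of E/h:
B: 19.7/4.65 = 4.24 J/s
D: 8.75/5.77 = 1.52 J/s
G: 16.4/21.6 = 0.759 J/s
C: 11.5/24.3 = 0.473 J/s
E: 1.31/3.95 = 0.332 J/s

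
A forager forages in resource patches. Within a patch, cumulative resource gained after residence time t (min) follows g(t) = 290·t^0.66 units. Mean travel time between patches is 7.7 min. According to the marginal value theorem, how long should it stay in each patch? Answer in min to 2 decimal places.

Optimal t* satisfies g'(t*) = g(t*)/(T + t*).
g'(t) = 0.66·290·t^-0.34. Setting 0.66·290·t^-0.34 = 290·t^0.66/(7.7+t) gives 0.66(7.7+t) = t, so 0.34·t = 0.66×7.7.
t* = 0.66×7.7/0.34 = 14.95 min.

14.95 min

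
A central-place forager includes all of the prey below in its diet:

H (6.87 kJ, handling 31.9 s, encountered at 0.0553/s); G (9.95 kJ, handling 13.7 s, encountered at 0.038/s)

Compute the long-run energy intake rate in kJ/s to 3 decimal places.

Energy encountered per unit search time: 0.0553×6.87 + 0.038×9.95 = 0.758 kJ/s.
Handling time per unit search time: 0.0553×31.9 + 0.038×13.7 = 2.285.
Rate = 0.758/(1 + 2.285) = 0.2308 kJ/s.

0.231 kJ/s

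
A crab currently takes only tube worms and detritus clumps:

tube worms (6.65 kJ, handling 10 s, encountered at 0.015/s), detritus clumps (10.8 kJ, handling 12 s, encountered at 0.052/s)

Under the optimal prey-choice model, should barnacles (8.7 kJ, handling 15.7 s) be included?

Yes

Intake rate on the current diet: R = (0.015×6.65 + 0.052×10.8) / (1 + 0.015×10 + 0.052×12) = 0.6613/1.774 = 0.3728 kJ/s.
Profitability of barnacles: 8.7/15.7 = 0.5541 kJ/s.
Since 0.5541 > R, including barnacles increases the long-run rate.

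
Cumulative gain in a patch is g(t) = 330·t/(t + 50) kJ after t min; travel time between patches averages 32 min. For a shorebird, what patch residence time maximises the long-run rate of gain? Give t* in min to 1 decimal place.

40.0 min

Optimal t* satisfies g'(t*) = g(t*)/(T + t*).
g'(t) = 330·50/(t + 50)². Setting 330·50/(t+50)² = 330t/[(t+50)(32+t)] gives 50(32+t) = t(t+50), so t² = 50×32 = 1600.
t* = √1600 = 40 min.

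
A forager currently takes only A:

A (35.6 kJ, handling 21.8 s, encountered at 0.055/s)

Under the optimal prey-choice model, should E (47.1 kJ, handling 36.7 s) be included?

Intake rate on the current diet: R = (0.055×35.6) / (1 + 0.055×21.8) = 1.958/2.199 = 0.8904 kJ/s.
Profitability of E: 47.1/36.7 = 1.283 kJ/s.
Since 1.283 > R, including E increases the long-run rate.

Yes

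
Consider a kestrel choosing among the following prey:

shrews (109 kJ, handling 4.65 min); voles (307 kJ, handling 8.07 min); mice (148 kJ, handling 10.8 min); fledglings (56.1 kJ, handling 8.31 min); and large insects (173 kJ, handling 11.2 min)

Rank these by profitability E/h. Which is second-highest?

shrews

In descending order of E/h:
voles: 307/8.07 = 38 kJ/min
shrews: 109/4.65 = 23.4 kJ/min
large insects: 173/11.2 = 15.4 kJ/min
mice: 148/10.8 = 13.7 kJ/min
fledglings: 56.1/8.31 = 6.75 kJ/min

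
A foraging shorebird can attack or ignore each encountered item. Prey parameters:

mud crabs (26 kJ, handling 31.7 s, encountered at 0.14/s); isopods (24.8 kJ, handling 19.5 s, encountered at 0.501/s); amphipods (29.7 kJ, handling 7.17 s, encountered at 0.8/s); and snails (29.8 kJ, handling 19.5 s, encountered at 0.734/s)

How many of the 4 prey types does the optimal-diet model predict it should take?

1

E/h in descending order: amphipods 4.14, snails 1.53, isopods 1.27, mud crabs 0.82 kJ/s. The optimal diet is the largest prefix of this list for which every included type satisfies E_i/h_i > R on the types above it.
Rate on top 1: 3.527. snails: 1.53 < 3.527 → exclude; stop.
Optimal diet: amphipods — 1 of 4 types.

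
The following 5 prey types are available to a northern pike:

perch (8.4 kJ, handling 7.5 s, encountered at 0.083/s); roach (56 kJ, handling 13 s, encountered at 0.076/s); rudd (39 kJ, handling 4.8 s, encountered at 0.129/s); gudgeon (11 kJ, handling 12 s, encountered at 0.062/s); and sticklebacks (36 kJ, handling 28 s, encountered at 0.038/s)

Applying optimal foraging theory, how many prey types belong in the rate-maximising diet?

2

Profitabilities (E/h, kJ/s): rudd 8.12, roach 4.31, sticklebacks 1.29, perch 1.12, gudgeon 0.917. Add prey in this order while the next type's profitability exceeds the intake rate on those already taken.
Rate on top 1: 3.107. roach: 4.31 > 3.107 → include.
Rate on top 2: 3.562. sticklebacks: 1.29 < 3.562 → exclude; stop.
Optimal diet: rudd, roach — 2 of 5 types.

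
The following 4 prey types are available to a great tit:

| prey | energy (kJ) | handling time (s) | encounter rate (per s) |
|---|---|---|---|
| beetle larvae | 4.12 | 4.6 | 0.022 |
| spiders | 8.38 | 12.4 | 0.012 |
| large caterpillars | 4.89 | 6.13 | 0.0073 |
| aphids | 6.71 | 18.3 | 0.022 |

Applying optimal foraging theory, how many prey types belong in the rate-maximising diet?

4

Profitabilities (E/h, kJ/s): beetle larvae 0.896, large caterpillars 0.798, spiders 0.676, aphids 0.367. Add prey in this order while the next type's profitability exceeds the intake rate on those already taken.
Rate on top 1: 0.08231. large caterpillars: 0.798 > 0.08231 → include.
Rate on top 2: 0.1102. spiders: 0.676 > 0.1102 → include.
Rate on top 3: 0.1752. aphids: 0.367 > 0.1752 → include.
Optimal diet: beetle larvae, large caterpillars, spiders, aphids — 4 of 4 types.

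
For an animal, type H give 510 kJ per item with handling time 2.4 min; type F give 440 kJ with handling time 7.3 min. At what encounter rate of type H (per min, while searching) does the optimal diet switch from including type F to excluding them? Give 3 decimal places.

Drop type F once their profitability E₂/h₂ falls below the rate achievable on type H alone: E₂/h₂ = λE₁/(1 + λh₁).
Solve for λ: λE₁h₂ = E₂(1 + λh₁) → λ(E₁h₂ − E₂h₁) = E₂ → λ = E₂/(E₁h₂ − E₂h₁).
λ = 440/(510×7.3 − 440×2.4) = 440/2667 = 0.165 per min.

0.165 per min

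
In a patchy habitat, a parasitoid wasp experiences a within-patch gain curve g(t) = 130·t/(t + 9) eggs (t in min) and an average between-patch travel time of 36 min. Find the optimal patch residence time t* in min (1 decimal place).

By the marginal value theorem, leave when the instantaneous gain rate g'(t) equals the habitat-wide average g(t)/(T + t).
g'(t) = 130·9/(t + 9)². Setting 130·9/(t+9)² = 130t/[(t+9)(36+t)] gives 9(36+t) = t(t+9), so t² = 9×36 = 324.
t* = √324 = 18 min.

18.0 min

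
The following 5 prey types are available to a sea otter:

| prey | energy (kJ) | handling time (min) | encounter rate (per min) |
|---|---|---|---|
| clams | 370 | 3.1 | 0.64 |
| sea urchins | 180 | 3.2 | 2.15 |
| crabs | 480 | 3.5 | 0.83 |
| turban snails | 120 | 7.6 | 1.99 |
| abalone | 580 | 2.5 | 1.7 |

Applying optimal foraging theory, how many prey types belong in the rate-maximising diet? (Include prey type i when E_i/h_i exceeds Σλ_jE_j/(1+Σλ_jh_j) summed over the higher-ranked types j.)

Profitabilities (E/h, kJ/min): abalone 232, crabs 137, clams 119, sea urchins 56.2, turban snails 15.8. Add prey in this order while the next type's profitability exceeds the intake rate on those already taken.
Rate on top 1: 187.8. crabs: 137 < 187.8 → exclude; stop.
Optimal diet: abalone — 1 of 5 types.

1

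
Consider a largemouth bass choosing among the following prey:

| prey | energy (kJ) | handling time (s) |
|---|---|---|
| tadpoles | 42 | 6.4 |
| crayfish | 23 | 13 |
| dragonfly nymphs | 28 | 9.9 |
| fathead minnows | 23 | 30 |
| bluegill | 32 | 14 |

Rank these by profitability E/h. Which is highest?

In descending order of E/h:
tadpoles: 42/6.4 = 6.56 kJ/s
dragonfly nymphs: 28/9.9 = 2.83 kJ/s
bluegill: 32/14 = 2.29 kJ/s
crayfish: 23/13 = 1.77 kJ/s
fathead minnows: 23/30 = 0.767 kJ/s

tadpoles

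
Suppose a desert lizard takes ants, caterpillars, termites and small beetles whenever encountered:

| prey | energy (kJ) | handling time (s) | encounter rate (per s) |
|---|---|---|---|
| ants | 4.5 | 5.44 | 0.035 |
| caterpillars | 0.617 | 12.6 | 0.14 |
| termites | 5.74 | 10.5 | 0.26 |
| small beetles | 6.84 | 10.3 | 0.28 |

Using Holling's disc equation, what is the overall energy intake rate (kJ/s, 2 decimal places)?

R = (0.035×4.5 + 0.14×0.617 + 0.26×5.74 + 0.28×6.84) / (1 + 0.035×5.44 + 0.14×12.6 + 0.26×10.5 + 0.28×10.3) = 3.651/8.568 = 0.4262 kJ/s.

0.43 kJ/s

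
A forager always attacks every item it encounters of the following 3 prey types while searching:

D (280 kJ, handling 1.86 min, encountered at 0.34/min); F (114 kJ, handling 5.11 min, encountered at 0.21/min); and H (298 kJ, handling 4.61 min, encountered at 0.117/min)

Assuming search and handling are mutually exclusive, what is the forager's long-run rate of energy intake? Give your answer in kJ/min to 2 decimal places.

47.46 kJ/min

R = (0.34×280 + 0.21×114 + 0.117×298) / (1 + 0.34×1.86 + 0.21×5.11 + 0.117×4.61) = 154/3.245 = 47.46 kJ/min.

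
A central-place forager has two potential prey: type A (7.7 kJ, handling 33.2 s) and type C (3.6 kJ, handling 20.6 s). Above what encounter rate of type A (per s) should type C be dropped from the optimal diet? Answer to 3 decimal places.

0.092 per s

Drop type C once their profitability E₂/h₂ falls below the rate achievable on type A alone: E₂/h₂ = λE₁/(1 + λh₁).
Solve for λ: λE₁h₂ = E₂(1 + λh₁) → λ(E₁h₂ − E₂h₁) = E₂ → λ = E₂/(E₁h₂ − E₂h₁).
λ = 3.6/(7.7×20.6 − 3.6×33.2) = 3.6/39.1 = 0.09207 per s.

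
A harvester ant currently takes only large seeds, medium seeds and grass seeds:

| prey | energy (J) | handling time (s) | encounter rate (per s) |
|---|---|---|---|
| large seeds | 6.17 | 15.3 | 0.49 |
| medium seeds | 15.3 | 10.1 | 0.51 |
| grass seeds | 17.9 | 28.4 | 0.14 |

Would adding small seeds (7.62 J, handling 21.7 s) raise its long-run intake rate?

No

Intake rate on the current diet: R = (0.49×6.17 + 0.51×15.3 + 0.14×17.9) / (1 + 0.49×15.3 + 0.51×10.1 + 0.14×28.4) = 13.33/17.62 = 0.7565 J/s.
Profitability of small seeds: 7.62/21.7 = 0.3512 J/s.
0.3512 < 0.7565, so adding small seeds would lower the average — exclude it.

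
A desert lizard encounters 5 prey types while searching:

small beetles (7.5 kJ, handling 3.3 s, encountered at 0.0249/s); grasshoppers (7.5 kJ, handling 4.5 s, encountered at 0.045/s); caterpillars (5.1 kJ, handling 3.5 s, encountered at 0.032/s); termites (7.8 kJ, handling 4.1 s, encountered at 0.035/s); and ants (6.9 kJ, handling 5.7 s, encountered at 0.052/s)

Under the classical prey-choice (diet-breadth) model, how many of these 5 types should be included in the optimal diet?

5

Rank by E/h (kJ/s): small beetles 2.27, termites 1.9, grasshoppers 1.67, caterpillars 1.46, ants 1.21. Include each in turn until the next type's E/h falls below the running intake rate.
Rate on top 1: 0.1726. termites: 1.9 > 0.1726 → include.
Rate on top 2: 0.3751. grasshoppers: 1.67 > 0.3751 → include.
Rate on top 3: 0.5582. caterpillars: 1.46 > 0.5582 → include.
Rate on top 4: 0.6236. ants: 1.21 > 0.6236 → include.
Optimal diet: small beetles, termites, grasshoppers, caterpillars, ants — 5 of 5 types.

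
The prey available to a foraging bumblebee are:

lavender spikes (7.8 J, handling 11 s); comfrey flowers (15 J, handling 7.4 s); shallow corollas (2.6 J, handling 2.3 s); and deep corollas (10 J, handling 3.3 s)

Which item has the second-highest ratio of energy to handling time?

Profitability E/h (J/s): lavender spikes = 7.8/11 = 0.709, comfrey flowers = 15/7.4 = 2.03, shallow corollas = 2.6/2.3 = 1.13, deep corollas = 10/3.3 = 3.03.
Ranked: deep corollas > comfrey flowers > shallow corollas > lavender spikes.

comfrey flowers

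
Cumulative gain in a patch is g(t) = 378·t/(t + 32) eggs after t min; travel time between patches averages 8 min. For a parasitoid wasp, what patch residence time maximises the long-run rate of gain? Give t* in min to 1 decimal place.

By the marginal value theorem, leave when the instantaneous gain rate g'(t) equals the habitat-wide average g(t)/(T + t).
g'(t) = 378·32/(t + 32)². Setting 378·32/(t+32)² = 378t/[(t+32)(8+t)] gives 32(8+t) = t(t+32), so t² = 32×8 = 256.
t* = √256 = 16 min.

16.0 min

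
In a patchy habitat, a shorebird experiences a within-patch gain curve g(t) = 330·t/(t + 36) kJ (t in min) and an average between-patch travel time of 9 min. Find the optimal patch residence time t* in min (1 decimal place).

18.0 min

By the marginal value theorem, leave when the instantaneous gain rate g'(t) equals the habitat-wide average g(t)/(T + t).
g'(t) = 330·36/(t + 36)². Setting 330·36/(t+36)² = 330t/[(t+36)(9+t)] gives 36(9+t) = t(t+36), so t² = 36×9 = 324.
t* = √324 = 18 min.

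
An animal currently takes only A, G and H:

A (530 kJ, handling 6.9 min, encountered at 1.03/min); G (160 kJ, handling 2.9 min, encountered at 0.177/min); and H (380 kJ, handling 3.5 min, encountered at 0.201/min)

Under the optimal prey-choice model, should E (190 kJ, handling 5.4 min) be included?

No

Intake rate on the current diet: R = (1.03×530 + 0.177×160 + 0.201×380) / (1 + 1.03×6.9 + 0.177×2.9 + 0.201×3.5) = 650.6/9.324 = 69.78 kJ/min.
E: E/h = 190/5.4 = 35.19 kJ/min.
Since 35.19 < R, time spent handling E is better spent searching.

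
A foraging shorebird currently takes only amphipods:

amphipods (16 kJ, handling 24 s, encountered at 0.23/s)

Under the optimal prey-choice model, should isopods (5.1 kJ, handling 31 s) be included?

Current rate: (0.23×16)/(1 + 0.23×24) = 0.5644 kJ/s.
isopods: E/h = 5.1/31 = 0.1645 kJ/s.
Since 0.1645 < R, time spent handling isopods is better spent searching.

No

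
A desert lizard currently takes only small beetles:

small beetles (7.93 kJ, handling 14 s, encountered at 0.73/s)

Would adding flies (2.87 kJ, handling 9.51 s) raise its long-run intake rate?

No

On small beetles alone, R = ΣλE/(1+Σλh) = 5.789/11.22 = 0.5159 kJ/s.
Profitability of flies: 2.87/9.51 = 0.3018 kJ/s.
0.3018 < 0.5159, so adding flies would lower the average — exclude it.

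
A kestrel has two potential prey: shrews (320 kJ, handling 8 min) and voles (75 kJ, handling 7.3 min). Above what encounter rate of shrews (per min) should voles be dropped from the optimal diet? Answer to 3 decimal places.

The zero-one rule: include voles iff E₂/h₂ > λE₁/(1+λh₁). Equality gives the switch point.
λE₁h₂ = E₂ + λE₂h₁ ⇒ λ = E₂/(E₁h₂ − E₂h₁) = 75/(2336 − 600) = 0.0432 per min.

0.043 per min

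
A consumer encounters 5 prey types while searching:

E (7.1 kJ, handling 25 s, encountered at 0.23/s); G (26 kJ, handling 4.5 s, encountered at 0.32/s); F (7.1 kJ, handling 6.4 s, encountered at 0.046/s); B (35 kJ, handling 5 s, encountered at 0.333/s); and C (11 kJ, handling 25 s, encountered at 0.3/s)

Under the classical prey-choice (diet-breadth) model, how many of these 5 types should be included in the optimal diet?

2

Rank by E/h (kJ/s): B 7, G 5.78, F 1.11, C 0.44, E 0.284. Include each in turn until the next type's E/h falls below the running intake rate.
Rate on top 1: 4.373. G: 5.78 > 4.373 → include.
Rate on top 2: 4.866. F: 1.11 < 4.866 → exclude; stop.
Optimal diet: B, G — 2 of 5 types.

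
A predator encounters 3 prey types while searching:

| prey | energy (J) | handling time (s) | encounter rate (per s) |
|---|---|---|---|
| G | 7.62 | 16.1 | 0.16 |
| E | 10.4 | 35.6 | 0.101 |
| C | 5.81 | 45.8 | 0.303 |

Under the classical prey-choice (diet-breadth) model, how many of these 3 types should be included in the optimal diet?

Rank by E/h (J/s): G 0.473, E 0.292, C 0.127. Include each in turn until the next type's E/h falls below the running intake rate.
Rate on top 1: 0.3409. E: 0.292 < 0.3409 → exclude; stop.
Optimal diet: G — 1 of 3 types.

1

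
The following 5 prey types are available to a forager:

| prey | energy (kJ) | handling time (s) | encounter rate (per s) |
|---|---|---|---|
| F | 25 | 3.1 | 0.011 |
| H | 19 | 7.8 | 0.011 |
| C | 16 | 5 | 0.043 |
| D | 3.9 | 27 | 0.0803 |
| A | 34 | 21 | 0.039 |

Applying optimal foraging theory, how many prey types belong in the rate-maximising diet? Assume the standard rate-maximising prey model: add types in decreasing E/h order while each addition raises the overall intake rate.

4

Rank by E/h (kJ/s): F 8.06, C 3.2, H 2.44, A 1.62, D 0.144. Include each in turn until the next type's E/h falls below the running intake rate.
Rate on top 1: 0.2659. C: 3.2 > 0.2659 → include.
Rate on top 2: 0.771. H: 2.44 > 0.771 → include.
Rate on top 3: 0.878. A: 1.62 > 0.878 → include.
Rate on top 4: 1.16. D: 0.144 < 1.16 → exclude; stop.
Optimal diet: F, C, H, A — 4 of 5 types.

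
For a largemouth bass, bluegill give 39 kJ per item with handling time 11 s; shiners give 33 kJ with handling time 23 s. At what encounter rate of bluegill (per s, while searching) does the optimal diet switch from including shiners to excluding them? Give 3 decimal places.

Drop shiners once their profitability E₂/h₂ falls below the rate achievable on bluegill alone: E₂/h₂ = λE₁/(1 + λh₁).
Solve for λ: λE₁h₂ = E₂(1 + λh₁) → λ(E₁h₂ − E₂h₁) = E₂ → λ = E₂/(E₁h₂ − E₂h₁).
λ = 33/(39×23 − 33×11) = 33/534 = 0.0618 per s.

0.062 per s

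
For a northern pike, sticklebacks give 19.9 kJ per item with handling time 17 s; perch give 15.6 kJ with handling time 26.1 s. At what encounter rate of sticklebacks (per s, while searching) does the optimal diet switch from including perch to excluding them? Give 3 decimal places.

0.061 per s

Drop perch once their profitability E₂/h₂ falls below the rate achievable on sticklebacks alone: E₂/h₂ = λE₁/(1 + λh₁).
Solve for λ: λE₁h₂ = E₂(1 + λh₁) → λ(E₁h₂ − E₂h₁) = E₂ → λ = E₂/(E₁h₂ − E₂h₁).
λ = 15.6/(19.9×26.1 − 15.6×17) = 15.6/254.2 = 0.06137 per s.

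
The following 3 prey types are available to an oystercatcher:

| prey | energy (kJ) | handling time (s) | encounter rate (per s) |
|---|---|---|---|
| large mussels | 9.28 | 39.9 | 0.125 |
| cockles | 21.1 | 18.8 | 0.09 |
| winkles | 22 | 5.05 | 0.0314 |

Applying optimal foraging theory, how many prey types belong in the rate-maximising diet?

2

Rank by E/h (kJ/s): winkles 4.36, cockles 1.12, large mussels 0.233. Include each in turn until the next type's E/h falls below the running intake rate.
Rate on top 1: 0.5963. cockles: 1.12 > 0.5963 → include.
Rate on top 2: 0.9085. large mussels: 0.233 < 0.9085 → exclude; stop.
Optimal diet: winkles, cockles — 2 of 3 types.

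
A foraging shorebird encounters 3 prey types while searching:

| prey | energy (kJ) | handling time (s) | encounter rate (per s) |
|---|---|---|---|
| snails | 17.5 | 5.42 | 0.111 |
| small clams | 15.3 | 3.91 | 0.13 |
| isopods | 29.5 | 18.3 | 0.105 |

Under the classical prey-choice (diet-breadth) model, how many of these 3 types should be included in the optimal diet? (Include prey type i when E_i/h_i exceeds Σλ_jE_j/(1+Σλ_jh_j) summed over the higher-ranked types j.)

Rank by E/h (kJ/s): small clams 3.91, snails 3.23, isopods 1.61. Include each in turn until the next type's E/h falls below the running intake rate.
Rate on top 1: 1.319. snails: 3.23 > 1.319 → include.
Rate on top 2: 1.863. isopods: 1.61 < 1.863 → exclude; stop.
Optimal diet: small clams, snails — 2 of 3 types.

2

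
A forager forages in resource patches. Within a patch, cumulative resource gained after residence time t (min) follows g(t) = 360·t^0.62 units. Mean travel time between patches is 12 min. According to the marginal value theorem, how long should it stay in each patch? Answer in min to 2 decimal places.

19.58 min

By the marginal value theorem, leave when the instantaneous gain rate g'(t) equals the habitat-wide average g(t)/(T + t).
g'(t) = 0.62·360·t^-0.38. Setting 0.62·360·t^-0.38 = 360·t^0.62/(12+t) gives 0.62(12+t) = t, so 0.38·t = 0.62×12.
t* = 0.62×12/0.38 = 19.58 min.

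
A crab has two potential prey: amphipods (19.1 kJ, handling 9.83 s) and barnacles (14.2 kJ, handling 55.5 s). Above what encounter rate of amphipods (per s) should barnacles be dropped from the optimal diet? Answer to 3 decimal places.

0.015 per s

At the threshold, the rate on amphipods alone equals the profitability of barnacles: λ·19.1/(1 + λ·9.83) = 14.2/55.5 = 0.2559.
Rearranging, λ(19.1 − 0.2559×9.83) = 0.2559, so λ = 0.2559/16.58 = 0.01543 per s.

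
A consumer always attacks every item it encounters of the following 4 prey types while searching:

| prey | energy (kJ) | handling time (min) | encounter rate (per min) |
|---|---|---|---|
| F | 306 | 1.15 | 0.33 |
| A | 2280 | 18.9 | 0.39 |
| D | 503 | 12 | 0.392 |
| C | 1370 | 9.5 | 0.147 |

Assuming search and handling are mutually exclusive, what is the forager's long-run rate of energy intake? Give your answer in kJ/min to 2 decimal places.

Energy encountered per unit search time: 0.33×306 + 0.39×2280 + 0.392×503 + 0.147×1370 = 1389 kJ/min.
Handling time per unit search time: 0.33×1.15 + 0.39×18.9 + 0.392×12 + 0.147×9.5 = 13.85.
Rate = 1389/(1 + 13.85) = 93.51 kJ/min.

93.51 kJ/min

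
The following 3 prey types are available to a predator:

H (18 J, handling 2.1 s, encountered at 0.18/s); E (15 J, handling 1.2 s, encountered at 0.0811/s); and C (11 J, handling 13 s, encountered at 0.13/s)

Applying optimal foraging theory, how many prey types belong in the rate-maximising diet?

Profitabilities (E/h, J/s): E 12.5, H 8.57, C 0.846. Add prey in this order while the next type's profitability exceeds the intake rate on those already taken.
Rate on top 1: 1.109. H: 8.57 > 1.109 → include.
Rate on top 2: 3.021. C: 0.846 < 3.021 → exclude; stop.
Optimal diet: E, H — 2 of 3 types.

2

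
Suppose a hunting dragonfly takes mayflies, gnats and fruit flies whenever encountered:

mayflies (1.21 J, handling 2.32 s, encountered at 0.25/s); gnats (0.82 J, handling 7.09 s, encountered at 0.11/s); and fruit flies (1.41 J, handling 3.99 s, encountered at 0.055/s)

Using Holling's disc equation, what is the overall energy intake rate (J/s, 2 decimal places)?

0.18 J/s

R = Σλ_iE_i / (1 + Σλ_ih_i)
Numerator: 0.25×1.21 + 0.11×0.82 + 0.055×1.41 = 0.4702
Denominator: 1 + 0.25×2.32 + 0.11×7.09 + 0.055×3.99 = 2.579
R = 0.4702/2.579 = 0.1823 J/s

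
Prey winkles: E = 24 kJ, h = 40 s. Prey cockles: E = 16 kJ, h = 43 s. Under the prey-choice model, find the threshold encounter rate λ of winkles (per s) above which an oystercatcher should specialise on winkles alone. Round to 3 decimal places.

Drop cockles once their profitability E₂/h₂ falls below the rate achievable on winkles alone: E₂/h₂ = λE₁/(1 + λh₁).
Solve for λ: λE₁h₂ = E₂(1 + λh₁) → λ(E₁h₂ − E₂h₁) = E₂ → λ = E₂/(E₁h₂ − E₂h₁).
λ = 16/(24×43 − 16×40) = 16/392 = 0.04082 per s.

0.041 per s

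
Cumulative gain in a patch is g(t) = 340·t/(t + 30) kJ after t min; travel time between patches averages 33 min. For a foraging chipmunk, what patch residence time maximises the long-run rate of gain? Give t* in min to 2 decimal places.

31.46 min

Maximise g(t)/(T+t): set derivative to zero → g'(t)(T+t) = g(t).
g'(t) = 340·30/(t + 30)². Setting 340·30/(t+30)² = 340t/[(t+30)(33+t)] gives 30(33+t) = t(t+30), so t² = 30×33 = 990.
t* = √990 = 31.46 min.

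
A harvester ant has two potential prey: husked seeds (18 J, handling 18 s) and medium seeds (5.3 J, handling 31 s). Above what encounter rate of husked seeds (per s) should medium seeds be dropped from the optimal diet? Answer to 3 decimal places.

At the threshold, the rate on husked seeds alone equals the profitability of medium seeds: λ·18/(1 + λ·18) = 5.3/31 = 0.171.
Rearranging, λ(18 − 0.171×18) = 0.171, so λ = 0.171/14.92 = 0.01146 per s.

0.011 per s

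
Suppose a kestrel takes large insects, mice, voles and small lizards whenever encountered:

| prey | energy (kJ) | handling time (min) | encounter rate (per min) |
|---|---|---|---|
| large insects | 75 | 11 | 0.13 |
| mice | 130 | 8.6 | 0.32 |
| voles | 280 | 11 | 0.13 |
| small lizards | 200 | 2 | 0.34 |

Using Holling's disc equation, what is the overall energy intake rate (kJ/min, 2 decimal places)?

Energy encountered per unit search time: 0.13×75 + 0.32×130 + 0.13×280 + 0.34×200 = 155.8 kJ/min.
Handling time per unit search time: 0.13×11 + 0.32×8.6 + 0.13×11 + 0.34×2 = 6.292.
Rate = 155.8/(1 + 6.292) = 21.36 kJ/min.

21.36 kJ/min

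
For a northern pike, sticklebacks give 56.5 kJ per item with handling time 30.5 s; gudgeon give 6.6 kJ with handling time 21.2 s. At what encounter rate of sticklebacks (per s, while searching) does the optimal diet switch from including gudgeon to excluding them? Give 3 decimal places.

0.007 per s

At the threshold, the rate on sticklebacks alone equals the profitability of gudgeon: λ·56.5/(1 + λ·30.5) = 6.6/21.2 = 0.3113.
Rearranging, λ(56.5 − 0.3113×30.5) = 0.3113, so λ = 0.3113/47 = 0.006623 per s.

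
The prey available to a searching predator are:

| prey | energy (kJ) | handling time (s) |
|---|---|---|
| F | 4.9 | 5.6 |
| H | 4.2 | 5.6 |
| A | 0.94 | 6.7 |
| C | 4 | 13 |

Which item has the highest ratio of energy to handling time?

F

Profitability E/h (kJ/s): F = 4.9/5.6 = 0.875, H = 4.2/5.6 = 0.75, A = 0.94/6.7 = 0.14, C = 4/13 = 0.308.
Ranked: F > H > C > A.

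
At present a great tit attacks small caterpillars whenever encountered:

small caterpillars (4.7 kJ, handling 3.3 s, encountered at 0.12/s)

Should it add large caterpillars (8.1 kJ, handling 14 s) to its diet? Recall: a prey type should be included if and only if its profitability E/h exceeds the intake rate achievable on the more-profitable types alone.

Current rate: (0.12×4.7)/(1 + 0.12×3.3) = 0.404 kJ/s.
large caterpillars: E/h = 8.1/14 = 0.5786 kJ/s.
0.5786 > 0.404, so adding large caterpillars raises the average — include it.

Yes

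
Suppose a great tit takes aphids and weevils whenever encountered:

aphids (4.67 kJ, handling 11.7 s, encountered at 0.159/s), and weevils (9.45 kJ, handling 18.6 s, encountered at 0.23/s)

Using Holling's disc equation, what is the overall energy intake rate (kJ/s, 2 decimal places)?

R = Σλ_iE_i / (1 + Σλ_ih_i)
Numerator: 0.159×4.67 + 0.23×9.45 = 2.916
Denominator: 1 + 0.159×11.7 + 0.23×18.6 = 7.138
R = 2.916/7.138 = 0.4085 kJ/s

0.41 kJ/s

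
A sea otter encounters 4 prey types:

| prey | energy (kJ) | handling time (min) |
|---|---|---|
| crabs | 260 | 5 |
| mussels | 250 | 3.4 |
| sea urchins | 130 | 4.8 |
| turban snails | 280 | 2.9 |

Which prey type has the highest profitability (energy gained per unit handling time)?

In descending order of E/h:
turban snails: 280/2.9 = 96.6 kJ/min
mussels: 250/3.4 = 73.5 kJ/min
crabs: 260/5 = 52 kJ/min
sea urchins: 130/4.8 = 27.1 kJ/min

turban snails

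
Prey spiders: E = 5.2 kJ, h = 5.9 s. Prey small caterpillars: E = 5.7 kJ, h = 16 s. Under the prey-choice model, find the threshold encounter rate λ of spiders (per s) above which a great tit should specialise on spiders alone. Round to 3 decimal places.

Drop small caterpillars once their profitability E₂/h₂ falls below the rate achievable on spiders alone: E₂/h₂ = λE₁/(1 + λh₁).
Solve for λ: λE₁h₂ = E₂(1 + λh₁) → λ(E₁h₂ − E₂h₁) = E₂ → λ = E₂/(E₁h₂ − E₂h₁).
λ = 5.7/(5.2×16 − 5.7×5.9) = 5.7/49.57 = 0.115 per s.

0.115 per s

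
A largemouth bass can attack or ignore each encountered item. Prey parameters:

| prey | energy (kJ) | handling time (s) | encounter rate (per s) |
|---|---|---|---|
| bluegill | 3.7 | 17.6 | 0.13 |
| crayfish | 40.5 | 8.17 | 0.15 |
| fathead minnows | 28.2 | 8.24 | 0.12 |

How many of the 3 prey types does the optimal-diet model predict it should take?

Profitabilities (E/h, kJ/s): crayfish 4.96, fathead minnows 3.42, bluegill 0.21. Add prey in this order while the next type's profitability exceeds the intake rate on those already taken.
Rate on top 1: 2.73. fathead minnows: 3.42 > 2.73 → include.
Rate on top 2: 2.943. bluegill: 0.21 < 2.943 → exclude; stop.
Optimal diet: crayfish, fathead minnows — 2 of 3 types.

2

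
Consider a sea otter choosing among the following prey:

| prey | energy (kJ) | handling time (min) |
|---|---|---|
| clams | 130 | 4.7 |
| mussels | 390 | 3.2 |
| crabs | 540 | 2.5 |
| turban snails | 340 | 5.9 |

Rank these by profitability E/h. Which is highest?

crabs

In descending order of E/h:
crabs: 540/2.5 = 216 kJ/min
mussels: 390/3.2 = 122 kJ/min
turban snails: 340/5.9 = 57.6 kJ/min
clams: 130/4.7 = 27.7 kJ/min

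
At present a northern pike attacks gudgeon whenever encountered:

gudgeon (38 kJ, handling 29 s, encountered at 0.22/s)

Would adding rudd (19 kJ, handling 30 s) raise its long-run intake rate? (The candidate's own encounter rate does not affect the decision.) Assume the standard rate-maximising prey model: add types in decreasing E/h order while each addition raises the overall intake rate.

No

Intake rate on the current diet: R = (0.22×38) / (1 + 0.22×29) = 8.36/7.38 = 1.133 kJ/s.
Profitability of rudd: 19/30 = 0.6333 kJ/s.
0.6333 < 1.133, so adding rudd would lower the average — exclude it.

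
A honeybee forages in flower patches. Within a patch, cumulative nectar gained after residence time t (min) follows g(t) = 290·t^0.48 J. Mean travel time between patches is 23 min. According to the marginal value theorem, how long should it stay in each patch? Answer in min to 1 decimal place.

Maximise g(t)/(T+t): set derivative to zero → g'(t)(T+t) = g(t).
g'(t) = 0.48·290·t^-0.52. Setting 0.48·290·t^-0.52 = 290·t^0.48/(23+t) gives 0.48(23+t) = t, so 0.52·t = 0.48×23.
t* = 0.48×23/0.52 = 21.23 min.

21.2 min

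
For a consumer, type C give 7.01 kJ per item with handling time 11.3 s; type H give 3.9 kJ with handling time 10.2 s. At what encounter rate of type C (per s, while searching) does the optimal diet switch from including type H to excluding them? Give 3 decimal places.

At the threshold, the rate on type C alone equals the profitability of type H: λ·7.01/(1 + λ·11.3) = 3.9/10.2 = 0.3824.
Rearranging, λ(7.01 − 0.3824×11.3) = 0.3824, so λ = 0.3824/2.689 = 0.1422 per s.

0.142 per s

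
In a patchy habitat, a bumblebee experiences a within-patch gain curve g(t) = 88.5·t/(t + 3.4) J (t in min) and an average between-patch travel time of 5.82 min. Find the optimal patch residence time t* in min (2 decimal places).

4.45 min

By the marginal value theorem, leave when the instantaneous gain rate g'(t) equals the habitat-wide average g(t)/(T + t).
g'(t) = 88.5·3.4/(t + 3.4)². Setting 88.5·3.4/(t+3.4)² = 88.5t/[(t+3.4)(5.82+t)] gives 3.4(5.82+t) = t(t+3.4), so t² = 3.4×5.82 = 19.79.
t* = √19.79 = 4.448 min.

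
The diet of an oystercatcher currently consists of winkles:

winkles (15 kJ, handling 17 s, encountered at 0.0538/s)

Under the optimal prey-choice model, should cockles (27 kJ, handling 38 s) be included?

Yes

On winkles alone, R = ΣλE/(1+Σλh) = 0.807/1.915 = 0.4215 kJ/s.
Profitability of cockles: 27/38 = 0.7105 kJ/s.
Since 0.7105 > R, including cockles increases the long-run rate.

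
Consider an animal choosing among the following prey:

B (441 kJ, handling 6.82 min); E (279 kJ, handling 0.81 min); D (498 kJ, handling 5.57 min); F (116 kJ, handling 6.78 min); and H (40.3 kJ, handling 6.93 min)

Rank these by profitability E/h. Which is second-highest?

Profitability E/h (kJ/min): B = 441/6.82 = 64.7, E = 279/0.81 = 344, D = 498/5.57 = 89.4, F = 116/6.78 = 17.1, H = 40.3/6.93 = 5.82.
Ranked: E > D > B > F > H.

D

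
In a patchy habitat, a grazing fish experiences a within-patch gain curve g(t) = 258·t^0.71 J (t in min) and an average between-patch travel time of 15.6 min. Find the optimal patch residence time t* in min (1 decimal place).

By the marginal value theorem, leave when the instantaneous gain rate g'(t) equals the habitat-wide average g(t)/(T + t).
g'(t) = 0.71·258·t^-0.29. Setting 0.71·258·t^-0.29 = 258·t^0.71/(15.6+t) gives 0.71(15.6+t) = t, so 0.29·t = 0.71×15.6.
t* = 0.71×15.6/0.29 = 38.19 min.

38.2 min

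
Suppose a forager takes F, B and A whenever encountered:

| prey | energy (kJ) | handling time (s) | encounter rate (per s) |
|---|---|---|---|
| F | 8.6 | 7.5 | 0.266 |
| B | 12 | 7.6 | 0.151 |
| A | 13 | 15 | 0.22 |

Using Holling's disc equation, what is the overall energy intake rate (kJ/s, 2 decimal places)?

R = (0.266×8.6 + 0.151×12 + 0.22×13) / (1 + 0.266×7.5 + 0.151×7.6 + 0.22×15) = 6.96/7.443 = 0.9351 kJ/s.

0.94 kJ/s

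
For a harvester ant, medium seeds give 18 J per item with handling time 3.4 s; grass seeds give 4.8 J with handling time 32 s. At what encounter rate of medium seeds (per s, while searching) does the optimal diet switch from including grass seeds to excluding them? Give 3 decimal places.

0.009 per s

Drop grass seeds once their profitability E₂/h₂ falls below the rate achievable on medium seeds alone: E₂/h₂ = λE₁/(1 + λh₁).
Solve for λ: λE₁h₂ = E₂(1 + λh₁) → λ(E₁h₂ − E₂h₁) = E₂ → λ = E₂/(E₁h₂ − E₂h₁).
λ = 4.8/(18×32 − 4.8×3.4) = 4.8/559.7 = 0.008576 per s.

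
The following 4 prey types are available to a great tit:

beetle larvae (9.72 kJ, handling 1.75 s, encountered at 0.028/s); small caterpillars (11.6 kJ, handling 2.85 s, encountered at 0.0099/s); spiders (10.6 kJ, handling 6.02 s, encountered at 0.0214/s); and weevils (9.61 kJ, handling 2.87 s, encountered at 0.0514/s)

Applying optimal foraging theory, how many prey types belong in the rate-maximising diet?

4

E/h in descending order: beetle larvae 5.55, small caterpillars 4.07, weevils 3.35, spiders 1.76 kJ/s. The optimal diet is the largest prefix of this list for which every included type satisfies E_i/h_i > R on the types above it.
Rate on top 1: 0.2594. small caterpillars: 4.07 > 0.2594 → include.
Rate on top 2: 0.3593. weevils: 3.35 > 0.3593 → include.
Rate on top 3: 0.7193. spiders: 1.76 > 0.7193 → include.
Optimal diet: beetle larvae, small caterpillars, weevils, spiders — 4 of 4 types.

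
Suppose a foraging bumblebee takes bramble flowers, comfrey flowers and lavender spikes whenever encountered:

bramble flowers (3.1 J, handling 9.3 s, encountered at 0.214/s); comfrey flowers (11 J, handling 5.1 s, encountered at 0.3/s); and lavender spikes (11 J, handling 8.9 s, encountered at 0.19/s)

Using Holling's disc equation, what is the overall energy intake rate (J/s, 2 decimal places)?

0.97 J/s

R = Σλ_iE_i / (1 + Σλ_ih_i)
Numerator: 0.214×3.1 + 0.3×11 + 0.19×11 = 6.053
Denominator: 1 + 0.214×9.3 + 0.3×5.1 + 0.19×8.9 = 6.211
R = 6.053/6.211 = 0.9746 J/s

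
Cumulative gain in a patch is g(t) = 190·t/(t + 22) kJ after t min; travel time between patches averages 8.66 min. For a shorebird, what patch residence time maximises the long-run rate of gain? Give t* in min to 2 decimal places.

Optimal t* satisfies g'(t*) = g(t*)/(T + t*).
g'(t) = 190·22/(t + 22)². Setting 190·22/(t+22)² = 190t/[(t+22)(8.66+t)] gives 22(8.66+t) = t(t+22), so t² = 22×8.66 = 190.5.
t* = √190.5 = 13.8 min.

13.80 min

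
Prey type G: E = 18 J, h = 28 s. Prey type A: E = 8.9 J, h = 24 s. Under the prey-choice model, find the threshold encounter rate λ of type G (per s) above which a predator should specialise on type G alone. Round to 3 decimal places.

0.049 per s

At the threshold, the rate on type G alone equals the profitability of type A: λ·18/(1 + λ·28) = 8.9/24 = 0.3708.
Rearranging, λ(18 − 0.3708×28) = 0.3708, so λ = 0.3708/7.617 = 0.04869 per s.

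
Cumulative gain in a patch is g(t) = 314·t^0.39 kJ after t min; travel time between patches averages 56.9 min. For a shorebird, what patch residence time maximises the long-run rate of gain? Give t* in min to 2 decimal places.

Maximise g(t)/(T+t): set derivative to zero → g'(t)(T+t) = g(t).
g'(t) = 0.39·314·t^-0.61. Setting 0.39·314·t^-0.61 = 314·t^0.39/(56.9+t) gives 0.39(56.9+t) = t, so 0.61·t = 0.39×56.9.
t* = 0.39×56.9/0.61 = 36.38 min.

36.38 min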